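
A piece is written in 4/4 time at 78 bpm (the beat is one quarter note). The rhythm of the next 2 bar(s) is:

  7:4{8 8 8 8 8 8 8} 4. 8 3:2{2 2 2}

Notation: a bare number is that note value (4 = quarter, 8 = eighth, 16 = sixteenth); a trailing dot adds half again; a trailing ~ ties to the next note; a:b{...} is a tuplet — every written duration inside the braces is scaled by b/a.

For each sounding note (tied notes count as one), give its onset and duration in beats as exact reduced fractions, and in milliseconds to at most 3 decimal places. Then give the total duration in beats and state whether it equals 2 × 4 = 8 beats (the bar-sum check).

1) 0.0ms=0b +219.78ms=2/7b
2) 219.78ms=2/7b +219.78ms=2/7b
3) 439.56ms=4/7b +219.78ms=2/7b
4) 659.341ms=6/7b +219.78ms=2/7b
5) 879.121ms=8/7b +219.78ms=2/7b
6) 1098.901ms=10/7b +219.78ms=2/7b
7) 1318.681ms=12/7b +219.78ms=2/7b
8) 1538.462ms=2b +1153.846ms=3/2b
9) 2692.308ms=7/2b +384.615ms=1/2b
10) 3076.923ms=4b +1025.641ms=4/3b
11) 4102.564ms=16/3b +1025.641ms=4/3b
12) 5128.205ms=20/3b +1025.641ms=4/3b
Σ=8b of 8 (78bpm 4/4) — PASS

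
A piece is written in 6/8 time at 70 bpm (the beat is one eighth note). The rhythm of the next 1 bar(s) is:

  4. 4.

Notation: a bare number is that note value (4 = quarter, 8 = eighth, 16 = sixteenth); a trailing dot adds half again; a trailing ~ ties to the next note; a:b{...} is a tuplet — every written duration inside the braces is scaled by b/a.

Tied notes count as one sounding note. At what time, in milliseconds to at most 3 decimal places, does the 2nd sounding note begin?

1. 0.0ms @ 0 + 2571.429ms (3)
2. 2571.429ms @ 3 + 2571.429ms (3)

note 2 onset = 3b = 2571.429ms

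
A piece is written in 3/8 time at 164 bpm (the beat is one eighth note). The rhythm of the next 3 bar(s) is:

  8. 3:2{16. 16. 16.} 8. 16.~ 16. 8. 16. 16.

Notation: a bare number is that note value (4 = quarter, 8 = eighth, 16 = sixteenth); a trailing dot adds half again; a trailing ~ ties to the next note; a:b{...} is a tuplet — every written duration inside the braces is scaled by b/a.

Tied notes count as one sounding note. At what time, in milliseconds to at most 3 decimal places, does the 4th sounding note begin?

note 4 onset = 5/2b = 914.634ms

1. 0.0ms @ 0 + 548.78ms (3/2)
2. 548.78ms @ 3/2 + 182.927ms (1/2)
3. 731.707ms @ 2 + 182.927ms (1/2)
4. 914.634ms @ 5/2 + 182.927ms (1/2)
5. 1097.561ms @ 3 + 548.78ms (3/2)
6. 1646.341ms @ 9/2 + 548.78ms (3/2)
7. 2195.122ms @ 6 + 548.78ms (3/2)
8. 2743.902ms @ 15/2 + 274.39ms (3/4)
9. 3018.293ms @ 33/4 + 274.39ms (3/4)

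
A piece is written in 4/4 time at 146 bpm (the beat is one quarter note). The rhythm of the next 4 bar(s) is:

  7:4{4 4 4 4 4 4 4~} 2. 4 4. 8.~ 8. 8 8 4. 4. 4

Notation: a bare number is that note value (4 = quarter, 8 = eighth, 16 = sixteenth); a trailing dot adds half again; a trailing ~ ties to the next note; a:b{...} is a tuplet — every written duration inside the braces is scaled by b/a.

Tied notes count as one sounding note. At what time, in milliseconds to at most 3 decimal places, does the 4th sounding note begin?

note 4 onset = 12/7b = 704.501ms

1. 0.0ms @ 0 + 234.834ms (4/7)
2. 234.834ms @ 4/7 + 234.834ms (4/7)
3. 469.667ms @ 8/7 + 234.834ms (4/7)
4. 704.501ms @ 12/7 + 234.834ms (4/7)
5. 939.335ms @ 16/7 + 234.834ms (4/7)
6. 1174.168ms @ 20/7 + 234.834ms (4/7)
7. 1409.002ms @ 24/7 + 1467.71ms (25/7)
8. 2876.712ms @ 7 + 410.959ms (1)
9. 3287.671ms @ 8 + 616.438ms (3/2)
10. 3904.11ms @ 19/2 + 616.438ms (3/2)
11. 4520.548ms @ 11 + 205.479ms (1/2)
12. 4726.027ms @ 23/2 + 205.479ms (1/2)
13. 4931.507ms @ 12 + 616.438ms (3/2)
14. 5547.945ms @ 27/2 + 616.438ms (3/2)
15. 6164.384ms @ 15 + 410.959ms (1)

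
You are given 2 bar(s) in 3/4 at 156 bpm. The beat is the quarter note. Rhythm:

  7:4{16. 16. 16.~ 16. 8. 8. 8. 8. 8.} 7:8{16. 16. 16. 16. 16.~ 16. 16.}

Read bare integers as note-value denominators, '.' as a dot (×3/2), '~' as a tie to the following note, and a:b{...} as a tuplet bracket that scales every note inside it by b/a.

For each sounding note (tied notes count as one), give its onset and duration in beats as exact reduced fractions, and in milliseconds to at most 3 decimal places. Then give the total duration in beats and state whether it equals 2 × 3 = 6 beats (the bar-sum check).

1) 0.0ms=0b +82.418ms=3/14b
2) 82.418ms=3/14b +82.418ms=3/14b
3) 164.835ms=3/7b +164.835ms=3/7b
4) 329.67ms=6/7b +164.835ms=3/7b
5) 494.505ms=9/7b +164.835ms=3/7b
6) 659.341ms=12/7b +164.835ms=3/7b
7) 824.176ms=15/7b +164.835ms=3/7b
8) 989.011ms=18/7b +164.835ms=3/7b
9) 1153.846ms=3b +164.835ms=3/7b
10) 1318.681ms=24/7b +164.835ms=3/7b
11) 1483.516ms=27/7b +164.835ms=3/7b
12) 1648.352ms=30/7b +164.835ms=3/7b
13) 1813.187ms=33/7b +329.67ms=6/7b
14) 2142.857ms=39/7b +164.835ms=3/7b
Σ=6b of 6 (156bpm 3/4) — PASS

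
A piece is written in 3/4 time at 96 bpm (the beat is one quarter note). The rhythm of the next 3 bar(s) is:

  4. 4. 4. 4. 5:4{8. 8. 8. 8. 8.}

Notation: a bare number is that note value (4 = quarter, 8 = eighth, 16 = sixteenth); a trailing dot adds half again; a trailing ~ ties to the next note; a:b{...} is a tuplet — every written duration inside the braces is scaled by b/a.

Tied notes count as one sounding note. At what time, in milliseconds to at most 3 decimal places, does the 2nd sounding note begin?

1. 0.0ms @ 0 + 937.5ms (3/2)
2. 937.5ms @ 3/2 + 937.5ms (3/2)
3. 1875.0ms @ 3 + 937.5ms (3/2)
4. 2812.5ms @ 9/2 + 937.5ms (3/2)
5. 3750.0ms @ 6 + 375.0ms (3/5)
6. 4125.0ms @ 33/5 + 375.0ms (3/5)
7. 4500.0ms @ 36/5 + 375.0ms (3/5)
8. 4875.0ms @ 39/5 + 375.0ms (3/5)
9. 5250.0ms @ 42/5 + 375.0ms (3/5)

note 2 onset = 3/2b = 937.5ms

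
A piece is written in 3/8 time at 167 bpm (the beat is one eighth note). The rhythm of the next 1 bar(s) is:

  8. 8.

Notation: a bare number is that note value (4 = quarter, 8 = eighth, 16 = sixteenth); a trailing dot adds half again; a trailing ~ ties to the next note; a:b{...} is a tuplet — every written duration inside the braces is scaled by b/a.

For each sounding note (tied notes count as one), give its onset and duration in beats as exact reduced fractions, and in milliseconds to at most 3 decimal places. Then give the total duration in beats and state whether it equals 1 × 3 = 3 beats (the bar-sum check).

1) 0.0ms=0b +538.922ms=3/2b
2) 538.922ms=3/2b +538.922ms=3/2b
Σ=3b of 3 (167bpm 3/8) — PASS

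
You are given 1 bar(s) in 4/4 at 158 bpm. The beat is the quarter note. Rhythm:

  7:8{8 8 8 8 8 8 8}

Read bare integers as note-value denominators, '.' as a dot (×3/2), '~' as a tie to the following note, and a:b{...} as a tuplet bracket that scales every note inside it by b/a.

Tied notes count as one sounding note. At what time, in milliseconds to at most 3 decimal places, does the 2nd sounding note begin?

1. 0.0ms @ 0 + 216.998ms (4/7)
2. 216.998ms @ 4/7 + 216.998ms (4/7)
3. 433.996ms @ 8/7 + 216.998ms (4/7)
4. 650.995ms @ 12/7 + 216.998ms (4/7)
5. 867.993ms @ 16/7 + 216.998ms (4/7)
6. 1084.991ms @ 20/7 + 216.998ms (4/7)
7. 1301.989ms @ 24/7 + 216.998ms (4/7)

note 2 onset = 4/7b = 216.998ms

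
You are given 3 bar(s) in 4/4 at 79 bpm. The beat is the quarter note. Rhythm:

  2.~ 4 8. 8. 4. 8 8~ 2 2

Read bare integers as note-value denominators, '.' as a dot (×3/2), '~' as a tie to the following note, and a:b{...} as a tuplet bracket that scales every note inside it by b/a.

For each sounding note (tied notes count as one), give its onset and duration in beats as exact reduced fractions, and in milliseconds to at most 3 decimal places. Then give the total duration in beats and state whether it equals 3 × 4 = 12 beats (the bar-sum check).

1) 0.0ms=0b +3037.975ms=4b
2) 3037.975ms=4b +569.62ms=3/4b
3) 3607.595ms=19/4b +569.62ms=3/4b
4) 4177.215ms=11/2b +1139.241ms=3/2b
5) 5316.456ms=7b +379.747ms=1/2b
6) 5696.203ms=15/2b +1898.734ms=5/2b
7) 7594.937ms=10b +1518.987ms=2b
Σ=12b of 12 (79bpm 4/4) — PASS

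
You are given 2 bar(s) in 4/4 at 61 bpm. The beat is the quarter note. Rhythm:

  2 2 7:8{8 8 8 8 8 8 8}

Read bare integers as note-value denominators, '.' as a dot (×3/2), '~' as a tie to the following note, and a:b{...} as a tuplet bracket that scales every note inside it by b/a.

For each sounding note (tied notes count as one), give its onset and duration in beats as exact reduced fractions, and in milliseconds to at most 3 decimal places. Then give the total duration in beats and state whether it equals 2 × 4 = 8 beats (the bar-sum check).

1) 0.0ms=0b +1967.213ms=2b
2) 1967.213ms=2b +1967.213ms=2b
3) 3934.426ms=4b +562.061ms=4/7b
4) 4496.487ms=32/7b +562.061ms=4/7b
5) 5058.548ms=36/7b +562.061ms=4/7b
6) 5620.609ms=40/7b +562.061ms=4/7b
7) 6182.67ms=44/7b +562.061ms=4/7b
8) 6744.731ms=48/7b +562.061ms=4/7b
9) 7306.792ms=52/7b +562.061ms=4/7b
Σ=8b of 8 (61bpm 4/4) — PASS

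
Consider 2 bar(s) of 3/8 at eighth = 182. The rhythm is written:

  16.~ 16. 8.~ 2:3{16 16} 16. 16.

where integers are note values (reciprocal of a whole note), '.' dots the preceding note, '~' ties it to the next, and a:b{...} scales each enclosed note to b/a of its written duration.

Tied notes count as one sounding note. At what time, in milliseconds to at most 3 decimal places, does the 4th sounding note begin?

note 4 onset = 9/2b = 1483.516ms

1. 0.0ms @ 0 + 494.505ms (3/2)
2. 494.505ms @ 3/2 + 741.758ms (9/4)
3. 1236.264ms @ 15/4 + 247.253ms (3/4)
4. 1483.516ms @ 9/2 + 247.253ms (3/4)
5. 1730.769ms @ 21/4 + 247.253ms (3/4)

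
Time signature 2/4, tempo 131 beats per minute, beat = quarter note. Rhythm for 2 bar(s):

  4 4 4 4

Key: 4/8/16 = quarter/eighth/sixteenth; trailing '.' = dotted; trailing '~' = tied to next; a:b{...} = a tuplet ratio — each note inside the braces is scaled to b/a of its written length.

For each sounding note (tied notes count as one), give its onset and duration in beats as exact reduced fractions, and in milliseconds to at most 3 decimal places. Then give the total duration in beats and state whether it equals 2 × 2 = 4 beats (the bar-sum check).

1) 0.0ms=0b +458.015ms=1b
2) 458.015ms=1b +458.015ms=1b
3) 916.031ms=2b +458.015ms=1b
4) 1374.046ms=3b +458.015ms=1b
Σ=4b of 4 (131bpm 2/4) — PASS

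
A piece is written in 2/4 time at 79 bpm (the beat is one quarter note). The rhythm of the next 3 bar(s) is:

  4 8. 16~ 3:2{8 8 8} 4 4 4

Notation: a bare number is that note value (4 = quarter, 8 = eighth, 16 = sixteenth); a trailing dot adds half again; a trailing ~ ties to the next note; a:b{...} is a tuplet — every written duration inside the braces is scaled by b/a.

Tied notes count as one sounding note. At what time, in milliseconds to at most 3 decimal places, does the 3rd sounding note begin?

note 3 onset = 7/4b = 1329.114ms

1. 0.0ms @ 0 + 759.494ms (1)
2. 759.494ms @ 1 + 569.62ms (3/4)
3. 1329.114ms @ 7/4 + 443.038ms (7/12)
4. 1772.152ms @ 7/3 + 253.165ms (1/3)
5. 2025.316ms @ 8/3 + 253.165ms (1/3)
6. 2278.481ms @ 3 + 759.494ms (1)
7. 3037.975ms @ 4 + 759.494ms (1)
8. 3797.468ms @ 5 + 759.494ms (1)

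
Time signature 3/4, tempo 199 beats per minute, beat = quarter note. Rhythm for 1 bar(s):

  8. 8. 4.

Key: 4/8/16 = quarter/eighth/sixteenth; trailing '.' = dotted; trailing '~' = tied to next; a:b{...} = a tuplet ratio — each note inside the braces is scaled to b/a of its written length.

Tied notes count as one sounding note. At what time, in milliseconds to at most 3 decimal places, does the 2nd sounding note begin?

note 2 onset = 3/4b = 226.131ms

1. 0.0ms @ 0 + 226.131ms (3/4)
2. 226.131ms @ 3/4 + 226.131ms (3/4)
3. 452.261ms @ 3/2 + 452.261ms (3/2)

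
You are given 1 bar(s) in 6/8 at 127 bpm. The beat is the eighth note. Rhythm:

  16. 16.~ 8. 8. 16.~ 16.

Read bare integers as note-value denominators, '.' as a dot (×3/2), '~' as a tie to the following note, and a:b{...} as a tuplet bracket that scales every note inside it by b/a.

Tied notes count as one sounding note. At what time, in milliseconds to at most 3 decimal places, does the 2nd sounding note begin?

note 2 onset = 3/4b = 354.331ms

1. 0.0ms @ 0 + 354.331ms (3/4)
2. 354.331ms @ 3/4 + 1062.992ms (9/4)
3. 1417.323ms @ 3 + 708.661ms (3/2)
4. 2125.984ms @ 9/2 + 708.661ms (3/2)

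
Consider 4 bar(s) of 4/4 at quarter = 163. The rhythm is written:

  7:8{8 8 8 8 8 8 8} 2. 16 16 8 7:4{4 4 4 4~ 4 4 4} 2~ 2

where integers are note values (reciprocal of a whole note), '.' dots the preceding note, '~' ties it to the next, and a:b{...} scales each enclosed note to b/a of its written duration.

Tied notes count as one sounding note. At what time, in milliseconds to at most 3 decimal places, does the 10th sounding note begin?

note 10 onset = 29/4b = 2668.712ms

1. 0.0ms @ 0 + 210.342ms (4/7)
2. 210.342ms @ 4/7 + 210.342ms (4/7)
3. 420.684ms @ 8/7 + 210.342ms (4/7)
4. 631.025ms @ 12/7 + 210.342ms (4/7)
5. 841.367ms @ 16/7 + 210.342ms (4/7)
6. 1051.709ms @ 20/7 + 210.342ms (4/7)
7. 1262.051ms @ 24/7 + 210.342ms (4/7)
8. 1472.393ms @ 4 + 1104.294ms (3)
9. 2576.687ms @ 7 + 92.025ms (1/4)
10. 2668.712ms @ 29/4 + 92.025ms (1/4)
11. 2760.736ms @ 15/2 + 184.049ms (1/2)
12. 2944.785ms @ 8 + 210.342ms (4/7)
13. 3155.127ms @ 60/7 + 210.342ms (4/7)
14. 3365.469ms @ 64/7 + 210.342ms (4/7)
15. 3575.811ms @ 68/7 + 420.684ms (8/7)
16. 3996.494ms @ 76/7 + 210.342ms (4/7)
17. 4206.836ms @ 80/7 + 210.342ms (4/7)
18. 4417.178ms @ 12 + 1472.393ms (4)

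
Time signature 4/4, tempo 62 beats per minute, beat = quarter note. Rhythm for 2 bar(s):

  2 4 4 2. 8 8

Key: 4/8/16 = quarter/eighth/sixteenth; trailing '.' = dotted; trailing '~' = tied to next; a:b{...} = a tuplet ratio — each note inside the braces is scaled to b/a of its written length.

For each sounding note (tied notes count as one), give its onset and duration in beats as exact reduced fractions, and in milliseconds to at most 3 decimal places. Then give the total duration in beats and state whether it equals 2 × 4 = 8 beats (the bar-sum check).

1) 0.0ms=0b +1935.484ms=2b
2) 1935.484ms=2b +967.742ms=1b
3) 2903.226ms=3b +967.742ms=1b
4) 3870.968ms=4b +2903.226ms=3b
5) 6774.194ms=7b +483.871ms=1/2b
6) 7258.065ms=15/2b +483.871ms=1/2b
Σ=8b of 8 (62bpm 4/4) — PASS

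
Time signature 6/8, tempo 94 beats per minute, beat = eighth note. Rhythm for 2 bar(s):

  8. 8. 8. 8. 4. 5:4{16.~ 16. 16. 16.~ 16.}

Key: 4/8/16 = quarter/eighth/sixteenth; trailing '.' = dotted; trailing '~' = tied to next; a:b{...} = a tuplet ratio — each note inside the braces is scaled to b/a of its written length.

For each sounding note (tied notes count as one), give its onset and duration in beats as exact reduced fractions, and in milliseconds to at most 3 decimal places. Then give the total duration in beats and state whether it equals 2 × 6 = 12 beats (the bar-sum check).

1) 0.0ms=0b +957.447ms=3/2b
2) 957.447ms=3/2b +957.447ms=3/2b
3) 1914.894ms=3b +957.447ms=3/2b
4) 2872.34ms=9/2b +957.447ms=3/2b
5) 3829.787ms=6b +1914.894ms=3b
6) 5744.681ms=9b +765.957ms=6/5b
7) 6510.638ms=51/5b +382.979ms=3/5b
8) 6893.617ms=54/5b +765.957ms=6/5b
Σ=12b of 12 (94bpm 6/8) — PASS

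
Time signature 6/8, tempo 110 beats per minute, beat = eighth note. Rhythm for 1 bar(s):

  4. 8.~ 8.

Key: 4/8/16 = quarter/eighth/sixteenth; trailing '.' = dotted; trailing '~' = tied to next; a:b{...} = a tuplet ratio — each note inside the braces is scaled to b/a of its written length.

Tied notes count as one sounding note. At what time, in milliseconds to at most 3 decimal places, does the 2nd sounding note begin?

1. 0.0ms @ 0 + 1636.364ms (3)
2. 1636.364ms @ 3 + 1636.364ms (3)

note 2 onset = 3b = 1636.364ms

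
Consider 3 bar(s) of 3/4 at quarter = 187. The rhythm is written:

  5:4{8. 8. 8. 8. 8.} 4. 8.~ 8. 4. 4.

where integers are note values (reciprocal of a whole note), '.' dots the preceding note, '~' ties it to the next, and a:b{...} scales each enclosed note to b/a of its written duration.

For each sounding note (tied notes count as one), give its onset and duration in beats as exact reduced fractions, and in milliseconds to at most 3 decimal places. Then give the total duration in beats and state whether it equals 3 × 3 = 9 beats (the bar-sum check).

1) 0.0ms=0b +192.513ms=3/5b
2) 192.513ms=3/5b +192.513ms=3/5b
3) 385.027ms=6/5b +192.513ms=3/5b
4) 577.54ms=9/5b +192.513ms=3/5b
5) 770.053ms=12/5b +192.513ms=3/5b
6) 962.567ms=3b +481.283ms=3/2b
7) 1443.85ms=9/2b +481.283ms=3/2b
8) 1925.134ms=6b +481.283ms=3/2b
9) 2406.417ms=15/2b +481.283ms=3/2b
Σ=9b of 9 (187bpm 3/4) — PASS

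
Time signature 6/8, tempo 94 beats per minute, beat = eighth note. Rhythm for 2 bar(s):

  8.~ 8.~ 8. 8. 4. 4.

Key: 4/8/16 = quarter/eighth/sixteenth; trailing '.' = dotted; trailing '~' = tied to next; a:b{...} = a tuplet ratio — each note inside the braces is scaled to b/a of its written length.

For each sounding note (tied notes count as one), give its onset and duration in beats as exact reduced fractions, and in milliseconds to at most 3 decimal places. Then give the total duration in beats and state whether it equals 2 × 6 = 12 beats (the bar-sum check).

1) 0.0ms=0b +2872.34ms=9/2b
2) 2872.34ms=9/2b +957.447ms=3/2b
3) 3829.787ms=6b +1914.894ms=3b
4) 5744.681ms=9b +1914.894ms=3b
Σ=12b of 12 (94bpm 6/8) — PASS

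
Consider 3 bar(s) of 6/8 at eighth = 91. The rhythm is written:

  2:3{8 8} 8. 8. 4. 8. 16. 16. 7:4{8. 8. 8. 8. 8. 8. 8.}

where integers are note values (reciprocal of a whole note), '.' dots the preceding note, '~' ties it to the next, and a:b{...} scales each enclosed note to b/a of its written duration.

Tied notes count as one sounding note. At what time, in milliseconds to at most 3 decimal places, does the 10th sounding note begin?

1. 0.0ms @ 0 + 989.011ms (3/2)
2. 989.011ms @ 3/2 + 989.011ms (3/2)
3. 1978.022ms @ 3 + 989.011ms (3/2)
4. 2967.033ms @ 9/2 + 989.011ms (3/2)
5. 3956.044ms @ 6 + 1978.022ms (3)
6. 5934.066ms @ 9 + 989.011ms (3/2)
7. 6923.077ms @ 21/2 + 494.505ms (3/4)
8. 7417.582ms @ 45/4 + 494.505ms (3/4)
9. 7912.088ms @ 12 + 565.149ms (6/7)
10. 8477.237ms @ 90/7 + 565.149ms (6/7)
11. 9042.386ms @ 96/7 + 565.149ms (6/7)
12. 9607.535ms @ 102/7 + 565.149ms (6/7)
13. 10172.684ms @ 108/7 + 565.149ms (6/7)
14. 10737.834ms @ 114/7 + 565.149ms (6/7)
15. 11302.983ms @ 120/7 + 565.149ms (6/7)

note 10 onset = 90/7b = 8477.237ms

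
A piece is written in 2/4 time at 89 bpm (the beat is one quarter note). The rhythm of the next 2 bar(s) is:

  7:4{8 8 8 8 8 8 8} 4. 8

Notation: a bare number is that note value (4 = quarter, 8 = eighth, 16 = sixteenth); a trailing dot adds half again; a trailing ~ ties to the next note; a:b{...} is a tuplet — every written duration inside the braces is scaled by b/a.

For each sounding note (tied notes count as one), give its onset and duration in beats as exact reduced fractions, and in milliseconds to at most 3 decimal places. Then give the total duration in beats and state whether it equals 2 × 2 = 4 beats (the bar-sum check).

1) 0.0ms=0b +192.616ms=2/7b
2) 192.616ms=2/7b +192.616ms=2/7b
3) 385.233ms=4/7b +192.616ms=2/7b
4) 577.849ms=6/7b +192.616ms=2/7b
5) 770.465ms=8/7b +192.616ms=2/7b
6) 963.082ms=10/7b +192.616ms=2/7b
7) 1155.698ms=12/7b +192.616ms=2/7b
8) 1348.315ms=2b +1011.236ms=3/2b
9) 2359.551ms=7/2b +337.079ms=1/2b
Σ=4b of 4 (89bpm 2/4) — PASS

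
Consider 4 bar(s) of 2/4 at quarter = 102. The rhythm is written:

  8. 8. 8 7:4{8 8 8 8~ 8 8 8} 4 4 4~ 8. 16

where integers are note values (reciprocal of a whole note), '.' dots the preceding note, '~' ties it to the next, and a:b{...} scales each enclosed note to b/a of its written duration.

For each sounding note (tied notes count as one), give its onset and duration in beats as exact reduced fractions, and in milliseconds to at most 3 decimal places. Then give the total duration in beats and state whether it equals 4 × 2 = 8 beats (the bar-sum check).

1) 0.0ms=0b +441.176ms=3/4b
2) 441.176ms=3/4b +441.176ms=3/4b
3) 882.353ms=3/2b +294.118ms=1/2b
4) 1176.471ms=2b +168.067ms=2/7b
5) 1344.538ms=16/7b +168.067ms=2/7b
6) 1512.605ms=18/7b +168.067ms=2/7b
7) 1680.672ms=20/7b +336.134ms=4/7b
8) 2016.807ms=24/7b +168.067ms=2/7b
9) 2184.874ms=26/7b +168.067ms=2/7b
10) 2352.941ms=4b +588.235ms=1b
11) 2941.176ms=5b +588.235ms=1b
12) 3529.412ms=6b +1029.412ms=7/4b
13) 4558.824ms=31/4b +147.059ms=1/4b
Σ=8b of 8 (102bpm 2/4) — PASS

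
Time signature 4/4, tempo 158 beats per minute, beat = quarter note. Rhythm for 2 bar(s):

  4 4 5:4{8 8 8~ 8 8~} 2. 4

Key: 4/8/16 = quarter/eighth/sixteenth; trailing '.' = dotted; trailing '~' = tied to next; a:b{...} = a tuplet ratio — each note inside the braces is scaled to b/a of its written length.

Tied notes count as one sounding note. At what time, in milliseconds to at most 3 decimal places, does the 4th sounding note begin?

1. 0.0ms @ 0 + 379.747ms (1)
2. 379.747ms @ 1 + 379.747ms (1)
3. 759.494ms @ 2 + 151.899ms (2/5)
4. 911.392ms @ 12/5 + 151.899ms (2/5)
5. 1063.291ms @ 14/5 + 303.797ms (4/5)
6. 1367.089ms @ 18/5 + 1291.139ms (17/5)
7. 2658.228ms @ 7 + 379.747ms (1)

note 4 onset = 12/5b = 911.392ms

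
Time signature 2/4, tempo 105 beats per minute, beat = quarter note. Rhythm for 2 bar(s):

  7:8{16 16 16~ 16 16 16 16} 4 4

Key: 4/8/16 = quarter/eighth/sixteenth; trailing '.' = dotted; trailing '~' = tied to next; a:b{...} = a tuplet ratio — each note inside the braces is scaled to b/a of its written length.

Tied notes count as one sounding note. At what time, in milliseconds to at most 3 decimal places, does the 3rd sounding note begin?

1. 0.0ms @ 0 + 163.265ms (2/7)
2. 163.265ms @ 2/7 + 163.265ms (2/7)
3. 326.531ms @ 4/7 + 326.531ms (4/7)
4. 653.061ms @ 8/7 + 163.265ms (2/7)
5. 816.327ms @ 10/7 + 163.265ms (2/7)
6. 979.592ms @ 12/7 + 163.265ms (2/7)
7. 1142.857ms @ 2 + 571.429ms (1)
8. 1714.286ms @ 3 + 571.429ms (1)

note 3 onset = 4/7b = 326.531ms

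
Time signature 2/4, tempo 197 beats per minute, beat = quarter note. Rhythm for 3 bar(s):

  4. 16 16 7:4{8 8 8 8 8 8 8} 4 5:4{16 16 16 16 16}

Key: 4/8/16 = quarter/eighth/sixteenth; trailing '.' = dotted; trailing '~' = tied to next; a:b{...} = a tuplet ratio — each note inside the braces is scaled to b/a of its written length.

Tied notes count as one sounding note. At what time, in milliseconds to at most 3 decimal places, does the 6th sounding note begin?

1. 0.0ms @ 0 + 456.853ms (3/2)
2. 456.853ms @ 3/2 + 76.142ms (1/4)
3. 532.995ms @ 7/4 + 76.142ms (1/4)
4. 609.137ms @ 2 + 87.02ms (2/7)
5. 696.157ms @ 16/7 + 87.02ms (2/7)
6. 783.176ms @ 18/7 + 87.02ms (2/7)
7. 870.196ms @ 20/7 + 87.02ms (2/7)
8. 957.215ms @ 22/7 + 87.02ms (2/7)
9. 1044.235ms @ 24/7 + 87.02ms (2/7)
10. 1131.255ms @ 26/7 + 87.02ms (2/7)
11. 1218.274ms @ 4 + 304.569ms (1)
12. 1522.843ms @ 5 + 60.914ms (1/5)
13. 1583.756ms @ 26/5 + 60.914ms (1/5)
14. 1644.67ms @ 27/5 + 60.914ms (1/5)
15. 1705.584ms @ 28/5 + 60.914ms (1/5)
16. 1766.497ms @ 29/5 + 60.914ms (1/5)

note 6 onset = 18/7b = 783.176ms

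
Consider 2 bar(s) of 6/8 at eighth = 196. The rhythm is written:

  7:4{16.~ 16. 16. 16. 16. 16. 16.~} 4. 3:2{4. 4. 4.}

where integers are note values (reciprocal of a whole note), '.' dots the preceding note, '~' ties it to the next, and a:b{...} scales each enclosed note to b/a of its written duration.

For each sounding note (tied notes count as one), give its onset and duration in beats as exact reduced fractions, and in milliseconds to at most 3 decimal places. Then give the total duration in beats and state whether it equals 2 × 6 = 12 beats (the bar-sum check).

1) 0.0ms=0b +262.391ms=6/7b
2) 262.391ms=6/7b +131.195ms=3/7b
3) 393.586ms=9/7b +131.195ms=3/7b
4) 524.781ms=12/7b +131.195ms=3/7b
5) 655.977ms=15/7b +131.195ms=3/7b
6) 787.172ms=18/7b +1049.563ms=24/7b
7) 1836.735ms=6b +612.245ms=2b
8) 2448.98ms=8b +612.245ms=2b
9) 3061.224ms=10b +612.245ms=2b
Σ=12b of 12 (196bpm 6/8) — PASS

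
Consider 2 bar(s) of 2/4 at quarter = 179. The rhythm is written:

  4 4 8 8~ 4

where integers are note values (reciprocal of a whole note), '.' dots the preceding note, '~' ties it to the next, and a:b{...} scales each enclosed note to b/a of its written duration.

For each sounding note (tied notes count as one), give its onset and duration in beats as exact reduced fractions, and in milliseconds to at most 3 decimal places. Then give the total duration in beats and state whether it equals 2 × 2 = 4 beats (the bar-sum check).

1) 0.0ms=0b +335.196ms=1b
2) 335.196ms=1b +335.196ms=1b
3) 670.391ms=2b +167.598ms=1/2b
4) 837.989ms=5/2b +502.793ms=3/2b
Σ=4b of 4 (179bpm 2/4) — PASS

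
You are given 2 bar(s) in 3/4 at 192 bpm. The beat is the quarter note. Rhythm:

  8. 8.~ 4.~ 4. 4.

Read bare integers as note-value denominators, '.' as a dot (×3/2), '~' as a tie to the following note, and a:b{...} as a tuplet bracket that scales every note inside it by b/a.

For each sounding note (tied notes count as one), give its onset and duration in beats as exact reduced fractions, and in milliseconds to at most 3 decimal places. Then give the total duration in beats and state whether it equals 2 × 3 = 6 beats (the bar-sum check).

1) 0.0ms=0b +234.375ms=3/4b
2) 234.375ms=3/4b +1171.875ms=15/4b
3) 1406.25ms=9/2b +468.75ms=3/2b
Σ=6b of 6 (192bpm 3/4) — PASS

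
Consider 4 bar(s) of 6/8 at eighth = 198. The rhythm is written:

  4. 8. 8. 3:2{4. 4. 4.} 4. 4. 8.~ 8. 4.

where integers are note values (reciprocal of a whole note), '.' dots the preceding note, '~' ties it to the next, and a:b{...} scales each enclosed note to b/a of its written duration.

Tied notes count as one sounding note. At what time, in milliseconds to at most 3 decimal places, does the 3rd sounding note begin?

1. 0.0ms @ 0 + 909.091ms (3)
2. 909.091ms @ 3 + 454.545ms (3/2)
3. 1363.636ms @ 9/2 + 454.545ms (3/2)
4. 1818.182ms @ 6 + 606.061ms (2)
5. 2424.242ms @ 8 + 606.061ms (2)
6. 3030.303ms @ 10 + 606.061ms (2)
7. 3636.364ms @ 12 + 909.091ms (3)
8. 4545.455ms @ 15 + 909.091ms (3)
9. 5454.545ms @ 18 + 909.091ms (3)
10. 6363.636ms @ 21 + 909.091ms (3)

note 3 onset = 9/2b = 1363.636ms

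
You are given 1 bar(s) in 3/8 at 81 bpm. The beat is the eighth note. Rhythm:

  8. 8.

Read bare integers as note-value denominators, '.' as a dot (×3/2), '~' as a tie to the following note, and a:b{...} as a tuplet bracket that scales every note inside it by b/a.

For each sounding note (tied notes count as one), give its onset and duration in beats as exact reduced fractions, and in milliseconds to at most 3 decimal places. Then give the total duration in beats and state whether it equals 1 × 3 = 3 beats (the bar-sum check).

1) 0.0ms=0b +1111.111ms=3/2b
2) 1111.111ms=3/2b +1111.111ms=3/2b
Σ=3b of 3 (81bpm 3/8) — PASS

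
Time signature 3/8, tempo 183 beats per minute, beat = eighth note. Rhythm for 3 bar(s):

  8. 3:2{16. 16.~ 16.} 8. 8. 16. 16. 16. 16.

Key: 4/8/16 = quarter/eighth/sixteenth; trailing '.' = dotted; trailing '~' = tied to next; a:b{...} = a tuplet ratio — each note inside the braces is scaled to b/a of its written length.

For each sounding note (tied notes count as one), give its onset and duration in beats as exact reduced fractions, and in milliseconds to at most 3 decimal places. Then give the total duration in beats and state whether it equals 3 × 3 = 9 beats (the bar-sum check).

1) 0.0ms=0b +491.803ms=3/2b
2) 491.803ms=3/2b +163.934ms=1/2b
3) 655.738ms=2b +327.869ms=1b
4) 983.607ms=3b +491.803ms=3/2b
5) 1475.41ms=9/2b +491.803ms=3/2b
6) 1967.213ms=6b +245.902ms=3/4b
7) 2213.115ms=27/4b +245.902ms=3/4b
8) 2459.016ms=15/2b +245.902ms=3/4b
9) 2704.918ms=33/4b +245.902ms=3/4b
Σ=9b of 9 (183bpm 3/8) — PASS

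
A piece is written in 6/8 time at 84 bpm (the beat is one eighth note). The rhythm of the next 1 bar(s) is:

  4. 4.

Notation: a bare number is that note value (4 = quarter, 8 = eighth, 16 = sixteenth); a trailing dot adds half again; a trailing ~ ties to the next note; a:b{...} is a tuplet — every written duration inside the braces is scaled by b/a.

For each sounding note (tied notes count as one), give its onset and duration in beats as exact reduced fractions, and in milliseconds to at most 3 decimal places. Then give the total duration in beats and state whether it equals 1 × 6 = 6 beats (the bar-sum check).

1) 0.0ms=0b +2142.857ms=3b
2) 2142.857ms=3b +2142.857ms=3b
Σ=6b of 6 (84bpm 6/8) — PASS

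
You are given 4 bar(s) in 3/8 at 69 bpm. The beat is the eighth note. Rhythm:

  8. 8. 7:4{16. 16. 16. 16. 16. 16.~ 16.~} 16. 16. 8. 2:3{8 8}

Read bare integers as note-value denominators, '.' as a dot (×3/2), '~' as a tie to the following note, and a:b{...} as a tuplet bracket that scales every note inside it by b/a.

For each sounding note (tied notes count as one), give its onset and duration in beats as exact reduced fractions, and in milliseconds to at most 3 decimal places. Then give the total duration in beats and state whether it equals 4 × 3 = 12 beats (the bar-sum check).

1) 0.0ms=0b +1304.348ms=3/2b
2) 1304.348ms=3/2b +1304.348ms=3/2b
3) 2608.696ms=3b +372.671ms=3/7b
4) 2981.366ms=24/7b +372.671ms=3/7b
5) 3354.037ms=27/7b +372.671ms=3/7b
6) 3726.708ms=30/7b +372.671ms=3/7b
7) 4099.379ms=33/7b +372.671ms=3/7b
8) 4472.05ms=36/7b +1397.516ms=45/28b
9) 5869.565ms=27/4b +652.174ms=3/4b
10) 6521.739ms=15/2b +1304.348ms=3/2b
11) 7826.087ms=9b +1304.348ms=3/2b
12) 9130.435ms=21/2b +1304.348ms=3/2b
Σ=12b of 12 (69bpm 3/8) — PASS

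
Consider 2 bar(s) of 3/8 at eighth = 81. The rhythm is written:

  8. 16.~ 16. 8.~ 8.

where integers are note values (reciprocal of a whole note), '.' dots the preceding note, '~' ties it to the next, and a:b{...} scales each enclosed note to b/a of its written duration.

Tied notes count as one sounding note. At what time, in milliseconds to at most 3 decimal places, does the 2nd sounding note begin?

note 2 onset = 3/2b = 1111.111ms

1. 0.0ms @ 0 + 1111.111ms (3/2)
2. 1111.111ms @ 3/2 + 1111.111ms (3/2)
3. 2222.222ms @ 3 + 2222.222ms (3)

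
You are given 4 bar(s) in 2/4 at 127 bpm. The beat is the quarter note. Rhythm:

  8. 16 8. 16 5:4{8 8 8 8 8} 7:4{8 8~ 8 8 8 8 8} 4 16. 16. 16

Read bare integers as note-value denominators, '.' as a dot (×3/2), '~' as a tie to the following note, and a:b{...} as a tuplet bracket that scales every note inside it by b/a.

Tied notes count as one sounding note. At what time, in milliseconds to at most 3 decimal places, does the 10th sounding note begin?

note 10 onset = 4b = 1889.764ms

1. 0.0ms @ 0 + 354.331ms (3/4)
2. 354.331ms @ 3/4 + 118.11ms (1/4)
3. 472.441ms @ 1 + 354.331ms (3/4)
4. 826.772ms @ 7/4 + 118.11ms (1/4)
5. 944.882ms @ 2 + 188.976ms (2/5)
6. 1133.858ms @ 12/5 + 188.976ms (2/5)
7. 1322.835ms @ 14/5 + 188.976ms (2/5)
8. 1511.811ms @ 16/5 + 188.976ms (2/5)
9. 1700.787ms @ 18/5 + 188.976ms (2/5)
10. 1889.764ms @ 4 + 134.983ms (2/7)
11. 2024.747ms @ 30/7 + 269.966ms (4/7)
12. 2294.713ms @ 34/7 + 134.983ms (2/7)
13. 2429.696ms @ 36/7 + 134.983ms (2/7)
14. 2564.679ms @ 38/7 + 134.983ms (2/7)
15. 2699.663ms @ 40/7 + 134.983ms (2/7)
16. 2834.646ms @ 6 + 472.441ms (1)
17. 3307.087ms @ 7 + 177.165ms (3/8)
18. 3484.252ms @ 59/8 + 177.165ms (3/8)
19. 3661.417ms @ 31/4 + 118.11ms (1/4)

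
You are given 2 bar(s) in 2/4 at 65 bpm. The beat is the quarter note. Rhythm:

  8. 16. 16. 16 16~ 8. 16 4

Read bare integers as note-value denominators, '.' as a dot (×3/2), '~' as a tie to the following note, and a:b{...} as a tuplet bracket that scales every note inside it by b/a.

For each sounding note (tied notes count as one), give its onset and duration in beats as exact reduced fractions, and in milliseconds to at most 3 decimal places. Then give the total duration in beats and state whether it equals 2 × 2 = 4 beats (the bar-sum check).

1) 0.0ms=0b +692.308ms=3/4b
2) 692.308ms=3/4b +346.154ms=3/8b
3) 1038.462ms=9/8b +346.154ms=3/8b
4) 1384.615ms=3/2b +230.769ms=1/4b
5) 1615.385ms=7/4b +923.077ms=1b
6) 2538.462ms=11/4b +230.769ms=1/4b
7) 2769.231ms=3b +923.077ms=1b
Σ=4b of 4 (65bpm 2/4) — PASS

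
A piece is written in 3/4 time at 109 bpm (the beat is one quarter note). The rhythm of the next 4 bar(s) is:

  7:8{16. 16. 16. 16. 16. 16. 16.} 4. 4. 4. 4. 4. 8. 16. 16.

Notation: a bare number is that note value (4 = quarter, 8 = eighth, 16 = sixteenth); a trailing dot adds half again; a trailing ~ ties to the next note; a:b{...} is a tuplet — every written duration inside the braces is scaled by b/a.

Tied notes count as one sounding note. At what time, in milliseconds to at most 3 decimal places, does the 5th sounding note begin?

note 5 onset = 12/7b = 943.644ms

1. 0.0ms @ 0 + 235.911ms (3/7)
2. 235.911ms @ 3/7 + 235.911ms (3/7)
3. 471.822ms @ 6/7 + 235.911ms (3/7)
4. 707.733ms @ 9/7 + 235.911ms (3/7)
5. 943.644ms @ 12/7 + 235.911ms (3/7)
6. 1179.554ms @ 15/7 + 235.911ms (3/7)
7. 1415.465ms @ 18/7 + 235.911ms (3/7)
8. 1651.376ms @ 3 + 825.688ms (3/2)
9. 2477.064ms @ 9/2 + 825.688ms (3/2)
10. 3302.752ms @ 6 + 825.688ms (3/2)
11. 4128.44ms @ 15/2 + 825.688ms (3/2)
12. 4954.128ms @ 9 + 825.688ms (3/2)
13. 5779.817ms @ 21/2 + 412.844ms (3/4)
14. 6192.661ms @ 45/4 + 206.422ms (3/8)
15. 6399.083ms @ 93/8 + 206.422ms (3/8)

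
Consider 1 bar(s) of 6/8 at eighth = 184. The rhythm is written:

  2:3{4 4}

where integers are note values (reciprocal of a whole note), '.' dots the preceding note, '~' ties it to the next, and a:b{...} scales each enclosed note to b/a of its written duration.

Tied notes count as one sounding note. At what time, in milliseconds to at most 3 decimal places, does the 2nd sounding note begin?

1. 0.0ms @ 0 + 978.261ms (3)
2. 978.261ms @ 3 + 978.261ms (3)

note 2 onset = 3b = 978.261ms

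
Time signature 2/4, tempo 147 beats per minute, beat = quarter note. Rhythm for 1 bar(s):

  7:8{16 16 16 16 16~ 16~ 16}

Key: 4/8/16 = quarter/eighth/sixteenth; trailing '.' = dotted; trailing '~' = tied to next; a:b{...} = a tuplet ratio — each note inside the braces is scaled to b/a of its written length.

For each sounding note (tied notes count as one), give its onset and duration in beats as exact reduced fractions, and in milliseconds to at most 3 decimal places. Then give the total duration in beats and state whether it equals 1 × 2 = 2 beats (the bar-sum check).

1) 0.0ms=0b +116.618ms=2/7b
2) 116.618ms=2/7b +116.618ms=2/7b
3) 233.236ms=4/7b +116.618ms=2/7b
4) 349.854ms=6/7b +116.618ms=2/7b
5) 466.472ms=8/7b +349.854ms=6/7b
Σ=2b of 2 (147bpm 2/4) — PASS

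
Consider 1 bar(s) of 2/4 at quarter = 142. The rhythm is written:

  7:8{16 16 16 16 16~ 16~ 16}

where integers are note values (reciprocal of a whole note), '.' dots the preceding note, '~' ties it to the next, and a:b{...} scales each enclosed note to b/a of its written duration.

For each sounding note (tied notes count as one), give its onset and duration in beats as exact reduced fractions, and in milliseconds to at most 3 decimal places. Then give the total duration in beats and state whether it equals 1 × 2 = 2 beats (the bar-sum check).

1) 0.0ms=0b +120.724ms=2/7b
2) 120.724ms=2/7b +120.724ms=2/7b
3) 241.449ms=4/7b +120.724ms=2/7b
4) 362.173ms=6/7b +120.724ms=2/7b
5) 482.897ms=8/7b +362.173ms=6/7b
Σ=2b of 2 (142bpm 2/4) — PASS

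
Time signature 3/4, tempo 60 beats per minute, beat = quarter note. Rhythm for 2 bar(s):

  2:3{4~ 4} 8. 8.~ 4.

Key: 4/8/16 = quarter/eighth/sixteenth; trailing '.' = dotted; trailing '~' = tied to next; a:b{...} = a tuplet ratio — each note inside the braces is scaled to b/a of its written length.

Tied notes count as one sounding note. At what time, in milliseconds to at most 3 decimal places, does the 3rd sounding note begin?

1. 0.0ms @ 0 + 3000.0ms (3)
2. 3000.0ms @ 3 + 750.0ms (3/4)
3. 3750.0ms @ 15/4 + 2250.0ms (9/4)

note 3 onset = 15/4b = 3750.0ms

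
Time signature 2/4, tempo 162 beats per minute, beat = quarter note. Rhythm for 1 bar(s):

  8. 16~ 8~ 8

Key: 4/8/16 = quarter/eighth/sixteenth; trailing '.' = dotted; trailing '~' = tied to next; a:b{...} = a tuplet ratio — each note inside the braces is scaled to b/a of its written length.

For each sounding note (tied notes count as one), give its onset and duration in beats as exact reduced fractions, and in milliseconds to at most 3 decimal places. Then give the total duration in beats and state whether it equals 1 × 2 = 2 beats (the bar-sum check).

1) 0.0ms=0b +277.778ms=3/4b
2) 277.778ms=3/4b +462.963ms=5/4b
Σ=2b of 2 (162bpm 2/4) — PASS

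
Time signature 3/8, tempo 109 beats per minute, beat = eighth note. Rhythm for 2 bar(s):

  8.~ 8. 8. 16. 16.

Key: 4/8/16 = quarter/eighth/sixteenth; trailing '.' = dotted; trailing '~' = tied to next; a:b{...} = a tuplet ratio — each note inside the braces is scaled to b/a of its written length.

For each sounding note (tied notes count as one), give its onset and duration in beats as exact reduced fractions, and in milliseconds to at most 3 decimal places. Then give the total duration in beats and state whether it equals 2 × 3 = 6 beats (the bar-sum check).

1) 0.0ms=0b +1651.376ms=3b
2) 1651.376ms=3b +825.688ms=3/2b
3) 2477.064ms=9/2b +412.844ms=3/4b
4) 2889.908ms=21/4b +412.844ms=3/4b
Σ=6b of 6 (109bpm 3/8) — PASS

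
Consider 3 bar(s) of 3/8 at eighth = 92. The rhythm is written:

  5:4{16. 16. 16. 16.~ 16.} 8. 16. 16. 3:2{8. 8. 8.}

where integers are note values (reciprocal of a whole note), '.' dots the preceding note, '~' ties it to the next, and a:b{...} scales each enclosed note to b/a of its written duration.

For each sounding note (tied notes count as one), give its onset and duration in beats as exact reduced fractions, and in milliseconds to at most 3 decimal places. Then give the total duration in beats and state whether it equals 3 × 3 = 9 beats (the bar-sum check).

1) 0.0ms=0b +391.304ms=3/5b
2) 391.304ms=3/5b +391.304ms=3/5b
3) 782.609ms=6/5b +391.304ms=3/5b
4) 1173.913ms=9/5b +782.609ms=6/5b
5) 1956.522ms=3b +978.261ms=3/2b
6) 2934.783ms=9/2b +489.13ms=3/4b
7) 3423.913ms=21/4b +489.13ms=3/4b
8) 3913.043ms=6b +652.174ms=1b
9) 4565.217ms=7b +652.174ms=1b
10) 5217.391ms=8b +652.174ms=1b
Σ=9b of 9 (92bpm 3/8) — PASS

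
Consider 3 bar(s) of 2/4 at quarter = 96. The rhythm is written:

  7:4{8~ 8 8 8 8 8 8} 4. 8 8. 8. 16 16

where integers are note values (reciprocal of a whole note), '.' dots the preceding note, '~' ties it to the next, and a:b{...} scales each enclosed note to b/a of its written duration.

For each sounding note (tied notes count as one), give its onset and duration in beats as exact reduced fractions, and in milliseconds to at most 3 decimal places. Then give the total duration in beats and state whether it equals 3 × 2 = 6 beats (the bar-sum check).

1) 0.0ms=0b +357.143ms=4/7b
2) 357.143ms=4/7b +178.571ms=2/7b
3) 535.714ms=6/7b +178.571ms=2/7b
4) 714.286ms=8/7b +178.571ms=2/7b
5) 892.857ms=10/7b +178.571ms=2/7b
6) 1071.429ms=12/7b +178.571ms=2/7b
7) 1250.0ms=2b +937.5ms=3/2b
8) 2187.5ms=7/2b +312.5ms=1/2b
9) 2500.0ms=4b +468.75ms=3/4b
10) 2968.75ms=19/4b +468.75ms=3/4b
11) 3437.5ms=11/2b +156.25ms=1/4b
12) 3593.75ms=23/4b +156.25ms=1/4b
Σ=6b of 6 (96bpm 2/4) — PASS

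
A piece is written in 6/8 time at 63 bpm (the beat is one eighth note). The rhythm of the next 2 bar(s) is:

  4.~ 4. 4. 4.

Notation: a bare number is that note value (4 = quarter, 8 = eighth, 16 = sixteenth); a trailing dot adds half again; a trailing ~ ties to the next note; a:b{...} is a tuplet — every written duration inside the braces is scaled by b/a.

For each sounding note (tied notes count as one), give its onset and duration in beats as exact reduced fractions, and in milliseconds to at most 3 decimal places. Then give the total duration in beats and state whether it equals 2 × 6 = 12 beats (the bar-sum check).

1) 0.0ms=0b +5714.286ms=6b
2) 5714.286ms=6b +2857.143ms=3b
3) 8571.429ms=9b +2857.143ms=3b
Σ=12b of 12 (63bpm 6/8) — PASS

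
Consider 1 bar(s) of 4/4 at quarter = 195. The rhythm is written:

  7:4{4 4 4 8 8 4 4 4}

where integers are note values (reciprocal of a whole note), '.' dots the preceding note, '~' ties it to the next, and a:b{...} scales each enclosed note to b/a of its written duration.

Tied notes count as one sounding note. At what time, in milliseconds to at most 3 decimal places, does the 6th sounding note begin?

1. 0.0ms @ 0 + 175.824ms (4/7)
2. 175.824ms @ 4/7 + 175.824ms (4/7)
3. 351.648ms @ 8/7 + 175.824ms (4/7)
4. 527.473ms @ 12/7 + 87.912ms (2/7)
5. 615.385ms @ 2 + 87.912ms (2/7)
6. 703.297ms @ 16/7 + 175.824ms (4/7)
7. 879.121ms @ 20/7 + 175.824ms (4/7)
8. 1054.945ms @ 24/7 + 175.824ms (4/7)

note 6 onset = 16/7b = 703.297ms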